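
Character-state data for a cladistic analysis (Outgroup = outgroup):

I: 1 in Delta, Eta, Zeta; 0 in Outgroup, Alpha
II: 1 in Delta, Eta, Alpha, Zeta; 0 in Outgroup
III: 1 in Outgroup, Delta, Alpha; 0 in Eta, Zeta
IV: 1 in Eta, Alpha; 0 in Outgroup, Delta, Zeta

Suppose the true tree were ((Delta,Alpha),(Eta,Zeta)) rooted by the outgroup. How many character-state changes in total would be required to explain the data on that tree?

6

Map each character onto ((Delta,Alpha),(Eta,Zeta)) (rooted by Outgroup) and count the minimum state changes it requires (Fitch parsimony):
I: 2; II: 1; III: 1; IV: 2.
Total tree length = 6.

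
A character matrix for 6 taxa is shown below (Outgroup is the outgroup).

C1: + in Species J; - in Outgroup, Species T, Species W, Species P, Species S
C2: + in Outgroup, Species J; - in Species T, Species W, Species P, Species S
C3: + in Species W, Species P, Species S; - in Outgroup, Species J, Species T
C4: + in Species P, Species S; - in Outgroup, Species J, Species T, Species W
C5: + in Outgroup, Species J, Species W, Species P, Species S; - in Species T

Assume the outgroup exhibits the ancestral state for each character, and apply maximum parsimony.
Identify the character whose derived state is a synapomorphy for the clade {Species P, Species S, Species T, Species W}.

Character polarity is set by the outgroup: the derived state is whichever differs from the outgroup's state, so for C2, C5 the derived state is '-', and for the remaining characters it is '+'.
C1: derived state '+' in Species J only — an autapomorphy, so it tells us nothing about relationships among taxa.
C2: derived state '-' in Species P, Species S, Species T, and Species W only — synapomorphy for {Species P, Species S, Species T, Species W}.
C3: derived state '+' in Species P, Species S, and Species W only — synapomorphy for {Species P, Species S, Species W}.
Only Species P and Species S show the derived state '+' for C4, supporting them as a clade.
C5 (derived state '-') is unique to Species T (autapomorphy; uninformative for grouping).
Most parsimonious ingroup topology: (Species J,(Species T,(Species W,(Species P,Species S)))).
The clade {Species P, Species S, Species T, Species W} is supported by C2: its derived state '-' occurs in exactly those taxa and in no other taxon (including the outgroup).

C2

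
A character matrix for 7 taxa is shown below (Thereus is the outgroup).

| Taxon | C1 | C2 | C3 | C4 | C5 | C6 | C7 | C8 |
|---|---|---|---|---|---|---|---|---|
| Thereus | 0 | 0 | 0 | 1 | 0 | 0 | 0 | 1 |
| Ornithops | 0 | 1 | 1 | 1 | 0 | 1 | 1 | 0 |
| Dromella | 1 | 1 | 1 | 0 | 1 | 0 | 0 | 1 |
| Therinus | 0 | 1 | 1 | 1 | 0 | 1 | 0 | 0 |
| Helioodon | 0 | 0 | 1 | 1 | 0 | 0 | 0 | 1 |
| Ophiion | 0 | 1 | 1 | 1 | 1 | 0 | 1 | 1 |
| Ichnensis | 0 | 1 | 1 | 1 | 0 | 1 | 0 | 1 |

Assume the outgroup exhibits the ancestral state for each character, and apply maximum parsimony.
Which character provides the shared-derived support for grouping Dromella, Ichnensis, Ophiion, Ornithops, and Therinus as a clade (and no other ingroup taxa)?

Character polarity is set by the outgroup: the derived state is whichever differs from the outgroup's state, so for C4, C8 the derived state is '0', and for the remaining characters it is '1'.
C1 (derived state '1') is unique to Dromella (autapomorphy; uninformative for grouping).
C2: derived state '1' in Dromella, Ichnensis, Ophiion, Ornithops, and Therinus only — synapomorphy for {Dromella, Ichnensis, Ophiion, Ornithops, Therinus}.
C3 (derived state '1') is shared by all ingroup taxa — unites the whole ingroup.
C4 (derived state '0') is unique to Dromella (autapomorphy; uninformative for grouping).
C5 (derived state '1') is shared by Dromella and Ophiion — a synapomorphy uniting that clade.
Only Ichnensis, Ornithops, and Therinus show the derived state '1' for C6, supporting them as a clade.
C7 (state '1') occurs in Ophiion and Ornithops but conflicts with the nesting implied by the other characters — most parsimoniously interpreted as homoplasy.
C8 (derived state '0') is shared by Ornithops and Therinus — a synapomorphy uniting that clade.
Most parsimonious ingroup topology: ((((Ornithops,Therinus),Ichnensis),(Dromella,Ophiion)),Helioodon).
The clade {Dromella, Ichnensis, Ophiion, Ornithops, Therinus} is supported by C2: its derived state '1' occurs in exactly those taxa and in no other taxon (including the outgroup).

C2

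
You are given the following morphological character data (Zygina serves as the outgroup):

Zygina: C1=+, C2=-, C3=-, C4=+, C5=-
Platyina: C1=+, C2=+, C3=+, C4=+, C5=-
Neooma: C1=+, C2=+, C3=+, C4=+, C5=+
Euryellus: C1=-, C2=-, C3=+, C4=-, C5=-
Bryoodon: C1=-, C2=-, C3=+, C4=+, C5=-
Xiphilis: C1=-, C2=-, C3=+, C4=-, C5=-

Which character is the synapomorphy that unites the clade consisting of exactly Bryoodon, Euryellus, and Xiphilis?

C1

Character polarity is set by the outgroup: the derived state is whichever differs from the outgroup's state, so for C1, C4 the derived state is '-', and for the remaining characters it is '+'.
C1 (derived state '-') is shared by Bryoodon, Euryellus, and Xiphilis — a synapomorphy uniting that clade.
Only Neooma and Platyina show the derived state '+' for C2, supporting them as a clade.
C3 (derived state '+') is shared by all ingroup taxa — unites the whole ingroup.
C4: derived state '-' in Euryellus and Xiphilis only — synapomorphy for {Euryellus, Xiphilis}.
C5: derived state '+' in Neooma only — an autapomorphy, so it tells us nothing about relationships among taxa.
Most parsimonious ingroup topology: ((Platyina,Neooma),((Euryellus,Xiphilis),Bryoodon)).
The clade {Bryoodon, Euryellus, Xiphilis} is supported by C1: its derived state '-' occurs in exactly those taxa and in no other taxon (including the outgroup).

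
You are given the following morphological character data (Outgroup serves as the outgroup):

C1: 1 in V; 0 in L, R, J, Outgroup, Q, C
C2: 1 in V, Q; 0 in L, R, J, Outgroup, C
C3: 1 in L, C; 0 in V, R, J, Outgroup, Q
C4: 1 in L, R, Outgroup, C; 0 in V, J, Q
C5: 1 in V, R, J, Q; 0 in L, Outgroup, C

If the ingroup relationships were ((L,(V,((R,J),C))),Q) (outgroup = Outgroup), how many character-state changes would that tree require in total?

11

Map each character onto ((L,(V,((R,J),C))),Q) (rooted by Outgroup) and count the minimum state changes it requires (Fitch parsimony):
C1: 1; C2: 2; C3: 2; C4: 3; C5: 3.
Total tree length = 11.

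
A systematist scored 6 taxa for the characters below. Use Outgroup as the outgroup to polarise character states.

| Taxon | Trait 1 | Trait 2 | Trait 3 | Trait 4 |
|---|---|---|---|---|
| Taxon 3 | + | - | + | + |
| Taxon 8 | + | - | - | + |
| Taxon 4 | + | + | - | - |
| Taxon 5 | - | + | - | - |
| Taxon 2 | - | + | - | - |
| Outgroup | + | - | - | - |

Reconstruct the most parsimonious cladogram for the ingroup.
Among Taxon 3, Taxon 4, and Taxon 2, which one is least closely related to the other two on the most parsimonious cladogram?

Character polarity is set by the outgroup: the derived state is whichever differs from the outgroup's state, so for Trait 1 the derived state is '-', and for the remaining characters it is '+'.
Trait 1 (derived state '-') is shared by Taxon 2 and Taxon 5 — a synapomorphy uniting that clade.
Trait 2 (derived state '+') is shared by Taxon 2, Taxon 4, and Taxon 5 — a synapomorphy uniting that clade.
Trait 3 (derived state '+') is unique to Taxon 3 (autapomorphy; uninformative for grouping).
Trait 4 (derived state '+') is shared by Taxon 3 and Taxon 8 — a synapomorphy uniting that clade.
Most parsimonious ingroup topology: ((Taxon 3,Taxon 8),((Taxon 2,Taxon 5),Taxon 4)).
Taxon 4 and Taxon 2 share a more recent common ancestor with each other than either does with Taxon 3, so Taxon 3 is the least closely related of the three.

Taxon 3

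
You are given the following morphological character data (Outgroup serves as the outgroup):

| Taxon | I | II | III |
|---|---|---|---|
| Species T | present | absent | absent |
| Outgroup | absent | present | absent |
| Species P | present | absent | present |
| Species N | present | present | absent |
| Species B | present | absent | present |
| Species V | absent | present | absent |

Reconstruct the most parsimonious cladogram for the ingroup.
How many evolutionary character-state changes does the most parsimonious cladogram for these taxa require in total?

3

Character polarity is set by the outgroup: the derived state is whichever differs from the outgroup's state, so for II the derived state is 'absent', and for the remaining characters it is 'present'.
I (derived state 'present') is shared by Species B, Species N, Species P, and Species T — a synapomorphy uniting that clade.
Only Species B, Species P, and Species T show the derived state 'absent' for II, supporting them as a clade.
III (derived state 'present') is shared by Species B and Species P — a synapomorphy uniting that clade.
Most parsimonious ingroup topology: ((Species N,((Species B,Species P),Species T)),Species V).
Changes per character on this tree: I: 1; II: 1; III: 1.
Total = 3.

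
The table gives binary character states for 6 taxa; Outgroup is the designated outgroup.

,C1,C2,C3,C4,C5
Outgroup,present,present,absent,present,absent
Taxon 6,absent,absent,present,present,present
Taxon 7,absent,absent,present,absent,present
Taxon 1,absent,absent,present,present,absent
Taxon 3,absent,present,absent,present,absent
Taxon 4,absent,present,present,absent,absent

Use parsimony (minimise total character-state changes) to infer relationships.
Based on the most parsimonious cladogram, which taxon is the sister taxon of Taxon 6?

Character polarity is set by the outgroup: the derived state is whichever differs from the outgroup's state, so for C1, C2, C4 the derived state is 'absent', and for the remaining characters it is 'present'.
All ingroup taxa share the derived state 'absent' for C1; it defines the ingroup but does not resolve relationships within it.
Only Taxon 1, Taxon 6, and Taxon 7 show the derived state 'absent' for C2, supporting them as a clade.
Only Taxon 1, Taxon 4, Taxon 6, and Taxon 7 show the derived state 'present' for C3, supporting them as a clade.
C4 (state 'absent') occurs in Taxon 4 and Taxon 7 but conflicts with the nesting implied by the other characters — most parsimoniously interpreted as homoplasy.
Only Taxon 6 and Taxon 7 show the derived state 'present' for C5, supporting them as a clade.
Most parsimonious ingroup topology: ((((Taxon 6,Taxon 7),Taxon 1),Taxon 4),Taxon 3).
Taxon 6 and Taxon 7 form a cherry on this tree, so they are sister taxa.

Taxon 7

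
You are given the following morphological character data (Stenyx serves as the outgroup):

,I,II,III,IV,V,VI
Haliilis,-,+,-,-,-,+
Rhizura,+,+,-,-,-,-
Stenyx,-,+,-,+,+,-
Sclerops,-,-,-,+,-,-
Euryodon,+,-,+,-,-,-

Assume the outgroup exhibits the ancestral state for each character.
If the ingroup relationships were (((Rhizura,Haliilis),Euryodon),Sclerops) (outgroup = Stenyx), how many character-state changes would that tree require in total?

Map each character onto (((Rhizura,Haliilis),Euryodon),Sclerops) (rooted by Stenyx) and count the minimum state changes it requires (Fitch parsimony):
I: 2; II: 2; III: 1; IV: 1; V: 1; VI: 1.
Total tree length = 8.

8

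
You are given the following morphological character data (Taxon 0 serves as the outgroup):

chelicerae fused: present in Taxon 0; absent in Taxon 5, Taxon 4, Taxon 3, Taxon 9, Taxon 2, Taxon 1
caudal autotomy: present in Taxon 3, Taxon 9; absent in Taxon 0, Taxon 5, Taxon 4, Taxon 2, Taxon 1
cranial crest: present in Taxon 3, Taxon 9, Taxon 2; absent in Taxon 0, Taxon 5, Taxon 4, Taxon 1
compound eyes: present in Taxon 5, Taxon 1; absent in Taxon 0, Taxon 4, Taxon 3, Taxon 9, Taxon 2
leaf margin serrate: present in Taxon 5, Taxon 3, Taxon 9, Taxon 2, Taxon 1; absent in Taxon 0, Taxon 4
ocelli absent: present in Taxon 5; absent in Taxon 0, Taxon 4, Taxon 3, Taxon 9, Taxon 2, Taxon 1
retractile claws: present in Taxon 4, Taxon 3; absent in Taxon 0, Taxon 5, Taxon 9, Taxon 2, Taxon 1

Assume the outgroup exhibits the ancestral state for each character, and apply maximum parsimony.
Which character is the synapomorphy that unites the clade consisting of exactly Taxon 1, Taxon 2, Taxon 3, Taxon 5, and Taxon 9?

Character polarity is set by the outgroup: the derived state is whichever differs from the outgroup's state, so for chelicerae fused the derived state is 'absent', and for the remaining characters it is 'present'.
All ingroup taxa share the derived state 'absent' for chelicerae fused; it defines the ingroup but does not resolve relationships within it.
caudal autotomy: derived state 'present' in Taxon 3 and Taxon 9 only — synapomorphy for {Taxon 3, Taxon 9}.
cranial crest: derived state 'present' in Taxon 2, Taxon 3, and Taxon 9 only — synapomorphy for {Taxon 2, Taxon 3, Taxon 9}.
compound eyes (derived state 'present') is shared by Taxon 1 and Taxon 5 — a synapomorphy uniting that clade.
leaf margin serrate: derived state 'present' in Taxon 1, Taxon 2, Taxon 3, Taxon 5, and Taxon 9 only — synapomorphy for {Taxon 1, Taxon 2, Taxon 3, Taxon 5, Taxon 9}.
ocelli absent: derived state 'present' in Taxon 5 only — an autapomorphy, so it tells us nothing about relationships among taxa.
retractile claws (state 'present') occurs in Taxon 3 and Taxon 4 but conflicts with the nesting implied by the other characters — most parsimoniously interpreted as homoplasy.
Most parsimonious ingroup topology: (((Taxon 5,Taxon 1),((Taxon 3,Taxon 9),Taxon 2)),Taxon 4).
The clade {Taxon 1, Taxon 2, Taxon 3, Taxon 5, Taxon 9} is supported by leaf margin serrate: its derived state 'present' occurs in exactly those taxa and in no other taxon (including the outgroup).

leaf margin serrate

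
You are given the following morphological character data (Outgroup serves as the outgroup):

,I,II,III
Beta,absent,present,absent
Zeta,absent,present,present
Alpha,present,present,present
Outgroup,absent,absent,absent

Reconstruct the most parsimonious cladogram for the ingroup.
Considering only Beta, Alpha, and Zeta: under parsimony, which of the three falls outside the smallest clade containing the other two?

The outgroup has state 'absent' for every character, so 'present' is the derived state throughout.
I: derived state 'present' in Alpha only — an autapomorphy, so it tells us nothing about relationships among taxa.
All ingroup taxa share the derived state 'present' for II; it defines the ingroup but does not resolve relationships within it.
III: derived state 'present' in Alpha and Zeta only — synapomorphy for {Alpha, Zeta}.
Most parsimonious ingroup topology: ((Zeta,Alpha),Beta).
Alpha and Zeta share a more recent common ancestor with each other than either does with Beta, so Beta is the least closely related of the three.

Beta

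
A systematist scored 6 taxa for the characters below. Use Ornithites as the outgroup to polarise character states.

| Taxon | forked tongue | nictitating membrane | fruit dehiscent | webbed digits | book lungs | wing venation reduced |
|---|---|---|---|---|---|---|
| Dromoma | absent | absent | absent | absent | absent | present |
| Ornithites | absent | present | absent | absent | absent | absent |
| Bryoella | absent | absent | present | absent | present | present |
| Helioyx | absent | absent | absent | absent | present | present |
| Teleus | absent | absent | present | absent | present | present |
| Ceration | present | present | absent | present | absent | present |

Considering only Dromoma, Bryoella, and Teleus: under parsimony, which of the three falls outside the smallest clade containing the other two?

Character polarity is set by the outgroup: the derived state is whichever differs from the outgroup's state, so for nictitating membrane the derived state is 'absent', and for the remaining characters it is 'present'.
forked tongue: derived state 'present' in Ceration only — an autapomorphy, so it tells us nothing about relationships among taxa.
nictitating membrane (derived state 'absent') is shared by Bryoella, Dromoma, Helioyx, and Teleus — a synapomorphy uniting that clade.
fruit dehiscent: derived state 'present' in Bryoella and Teleus only — synapomorphy for {Bryoella, Teleus}.
webbed digits (derived state 'present') is unique to Ceration (autapomorphy; uninformative for grouping).
book lungs (derived state 'present') is shared by Bryoella, Helioyx, and Teleus — a synapomorphy uniting that clade.
All ingroup taxa share the derived state 'present' for wing venation reduced; it defines the ingroup but does not resolve relationships within it.
Most parsimonious ingroup topology: (Ceration,(((Bryoella,Teleus),Helioyx),Dromoma)).
Bryoella and Teleus share a more recent common ancestor with each other than either does with Dromoma, so Dromoma is the least closely related of the three.

Dromoma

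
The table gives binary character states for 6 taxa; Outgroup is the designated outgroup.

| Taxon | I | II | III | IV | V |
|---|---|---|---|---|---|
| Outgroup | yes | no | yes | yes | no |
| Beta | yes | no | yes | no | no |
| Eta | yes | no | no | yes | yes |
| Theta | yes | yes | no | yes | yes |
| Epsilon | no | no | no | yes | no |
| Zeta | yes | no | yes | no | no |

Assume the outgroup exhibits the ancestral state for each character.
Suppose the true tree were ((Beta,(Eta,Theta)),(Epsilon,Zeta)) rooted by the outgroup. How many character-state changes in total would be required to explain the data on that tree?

Map each character onto ((Beta,(Eta,Theta)),(Epsilon,Zeta)) (rooted by Outgroup) and count the minimum state changes it requires (Fitch parsimony):
I: 1; II: 1; III: 2; IV: 2; V: 1.
Total tree length = 7.

7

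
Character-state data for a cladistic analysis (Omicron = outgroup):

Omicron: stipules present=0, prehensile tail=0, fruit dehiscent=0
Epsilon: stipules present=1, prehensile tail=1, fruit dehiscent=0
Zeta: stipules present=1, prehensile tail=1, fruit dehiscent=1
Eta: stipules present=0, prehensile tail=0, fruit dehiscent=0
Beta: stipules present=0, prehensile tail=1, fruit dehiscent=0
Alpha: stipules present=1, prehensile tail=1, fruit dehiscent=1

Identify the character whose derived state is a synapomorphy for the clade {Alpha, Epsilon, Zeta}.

stipules present

The outgroup has state '0' for every character, so '1' is the derived state throughout.
stipules present: derived state '1' in Alpha, Epsilon, and Zeta only — synapomorphy for {Alpha, Epsilon, Zeta}.
Only Alpha, Beta, Epsilon, and Zeta show the derived state '1' for prehensile tail, supporting them as a clade.
fruit dehiscent (derived state '1') is shared by Alpha and Zeta — a synapomorphy uniting that clade.
Most parsimonious ingroup topology: (((Epsilon,(Zeta,Alpha)),Beta),Eta).
The clade {Alpha, Epsilon, Zeta} is supported by stipules present: its derived state '1' occurs in exactly those taxa and in no other taxon (including the outgroup).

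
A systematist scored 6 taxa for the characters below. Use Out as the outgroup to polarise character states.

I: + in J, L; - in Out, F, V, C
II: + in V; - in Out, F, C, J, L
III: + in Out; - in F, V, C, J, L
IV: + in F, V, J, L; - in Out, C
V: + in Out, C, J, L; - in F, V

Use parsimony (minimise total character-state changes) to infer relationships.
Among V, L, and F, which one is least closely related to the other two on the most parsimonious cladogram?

L

Character polarity is set by the outgroup: the derived state is whichever differs from the outgroup's state, so for III, V the derived state is '-', and for the remaining characters it is '+'.
Only J and L show the derived state '+' for I, supporting them as a clade.
II (derived state '+') is unique to V (autapomorphy; uninformative for grouping).
III (derived state '-') is shared by all ingroup taxa — unites the whole ingroup.
IV (derived state '+') is shared by F, J, L, and V — a synapomorphy uniting that clade.
V: derived state '-' in F and V only — synapomorphy for {F, V}.
Most parsimonious ingroup topology: (((F,V),(J,L)),C).
F and V share a more recent common ancestor with each other than either does with L, so L is the least closely related of the three.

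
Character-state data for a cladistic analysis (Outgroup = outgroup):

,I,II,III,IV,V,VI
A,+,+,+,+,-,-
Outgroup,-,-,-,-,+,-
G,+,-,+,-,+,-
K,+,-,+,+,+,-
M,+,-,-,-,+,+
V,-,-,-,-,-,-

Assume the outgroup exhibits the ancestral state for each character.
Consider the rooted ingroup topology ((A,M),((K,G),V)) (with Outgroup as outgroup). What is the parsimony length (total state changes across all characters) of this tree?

Map each character onto ((A,M),((K,G),V)) (rooted by Outgroup) and count the minimum state changes it requires (Fitch parsimony):
I: 2; II: 1; III: 2; IV: 2; V: 2; VI: 1.
Total tree length = 10.

10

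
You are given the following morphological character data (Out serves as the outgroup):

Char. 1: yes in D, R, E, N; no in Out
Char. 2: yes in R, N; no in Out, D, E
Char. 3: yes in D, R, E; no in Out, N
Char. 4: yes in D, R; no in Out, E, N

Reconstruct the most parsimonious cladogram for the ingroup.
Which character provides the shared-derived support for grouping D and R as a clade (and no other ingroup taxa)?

Char. 4

The outgroup has state 'no' for every character, so 'yes' is the derived state throughout.
Char. 1 (derived state 'yes') is shared by all ingroup taxa — unites the whole ingroup.
Char. 2 groups N and R, which is incompatible with the clades supported by the remaining characters; treating it as convergent (homoplasy) costs fewer steps than any alternative tree.
Only D, E, and R show the derived state 'yes' for Char. 3, supporting them as a clade.
Char. 4 (derived state 'yes') is shared by D and R — a synapomorphy uniting that clade.
Most parsimonious ingroup topology: (((D,R),E),N).
The clade {D, R} is supported by Char. 4: its derived state 'yes' occurs in exactly those taxa and in no other taxon (including the outgroup).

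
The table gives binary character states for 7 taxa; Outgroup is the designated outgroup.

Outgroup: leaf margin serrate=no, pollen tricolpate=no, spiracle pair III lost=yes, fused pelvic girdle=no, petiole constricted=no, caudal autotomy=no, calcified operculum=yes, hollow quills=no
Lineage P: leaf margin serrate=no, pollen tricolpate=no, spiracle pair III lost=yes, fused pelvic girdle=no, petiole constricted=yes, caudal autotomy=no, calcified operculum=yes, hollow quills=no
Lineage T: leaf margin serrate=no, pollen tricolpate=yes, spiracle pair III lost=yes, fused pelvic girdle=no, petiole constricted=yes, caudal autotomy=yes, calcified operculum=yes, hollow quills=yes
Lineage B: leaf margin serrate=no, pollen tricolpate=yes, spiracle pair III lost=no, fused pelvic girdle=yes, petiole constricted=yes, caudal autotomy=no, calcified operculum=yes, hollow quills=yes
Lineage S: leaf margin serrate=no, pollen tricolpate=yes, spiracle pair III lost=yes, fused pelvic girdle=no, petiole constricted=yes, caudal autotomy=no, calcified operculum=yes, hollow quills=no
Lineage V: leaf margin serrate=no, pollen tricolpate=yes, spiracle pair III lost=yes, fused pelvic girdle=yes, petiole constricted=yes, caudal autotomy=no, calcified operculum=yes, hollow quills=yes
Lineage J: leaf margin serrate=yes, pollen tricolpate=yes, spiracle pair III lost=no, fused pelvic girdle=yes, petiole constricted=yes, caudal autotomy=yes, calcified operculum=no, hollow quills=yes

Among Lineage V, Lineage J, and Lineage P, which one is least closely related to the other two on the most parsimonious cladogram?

Lineage P

Character polarity is set by the outgroup: the derived state is whichever differs from the outgroup's state, so for spiracle pair III lost, calcified operculum the derived state is 'no', and for the remaining characters it is 'yes'.
leaf margin serrate: derived state 'yes' in Lineage J only — an autapomorphy, so it tells us nothing about relationships among taxa.
pollen tricolpate (derived state 'yes') is shared by Lineage B, Lineage J, Lineage S, Lineage T, and Lineage V — a synapomorphy uniting that clade.
Only Lineage B and Lineage J show the derived state 'no' for spiracle pair III lost, supporting them as a clade.
Only Lineage B, Lineage J, and Lineage V show the derived state 'yes' for fused pelvic girdle, supporting them as a clade.
petiole constricted (derived state 'yes') is shared by all ingroup taxa — unites the whole ingroup.
caudal autotomy (state 'yes') occurs in Lineage J and Lineage T but conflicts with the nesting implied by the other characters — most parsimoniously interpreted as homoplasy.
calcified operculum (derived state 'no') is unique to Lineage J (autapomorphy; uninformative for grouping).
Only Lineage B, Lineage J, Lineage T, and Lineage V show the derived state 'yes' for hollow quills, supporting them as a clade.
Most parsimonious ingroup topology: (Lineage P,((Lineage T,((Lineage B,Lineage J),Lineage V)),Lineage S)).
Lineage V and Lineage J share a more recent common ancestor with each other than either does with Lineage P, so Lineage P is the least closely related of the three.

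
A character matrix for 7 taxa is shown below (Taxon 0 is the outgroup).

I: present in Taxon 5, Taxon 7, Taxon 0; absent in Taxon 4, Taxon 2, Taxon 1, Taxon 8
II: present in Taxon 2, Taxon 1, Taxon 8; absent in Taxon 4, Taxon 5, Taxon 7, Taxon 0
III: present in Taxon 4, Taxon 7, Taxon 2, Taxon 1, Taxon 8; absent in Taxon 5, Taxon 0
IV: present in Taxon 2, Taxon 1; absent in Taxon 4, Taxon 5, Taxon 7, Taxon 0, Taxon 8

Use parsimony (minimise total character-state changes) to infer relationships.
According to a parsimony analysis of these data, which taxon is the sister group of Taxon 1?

Character polarity is set by the outgroup: the derived state is whichever differs from the outgroup's state, so for I the derived state is 'absent', and for the remaining characters it is 'present'.
I: derived state 'absent' in Taxon 1, Taxon 2, Taxon 4, and Taxon 8 only — synapomorphy for {Taxon 1, Taxon 2, Taxon 4, Taxon 8}.
II: derived state 'present' in Taxon 1, Taxon 2, and Taxon 8 only — synapomorphy for {Taxon 1, Taxon 2, Taxon 8}.
Only Taxon 1, Taxon 2, Taxon 4, Taxon 7, and Taxon 8 show the derived state 'present' for III, supporting them as a clade.
Only Taxon 1 and Taxon 2 show the derived state 'present' for IV, supporting them as a clade.
Most parsimonious ingroup topology: ((Taxon 7,(((Taxon 1,Taxon 2),Taxon 8),Taxon 4)),Taxon 5).
Taxon 1 and Taxon 2 form a cherry on this tree, so they are sister taxa.

Taxon 2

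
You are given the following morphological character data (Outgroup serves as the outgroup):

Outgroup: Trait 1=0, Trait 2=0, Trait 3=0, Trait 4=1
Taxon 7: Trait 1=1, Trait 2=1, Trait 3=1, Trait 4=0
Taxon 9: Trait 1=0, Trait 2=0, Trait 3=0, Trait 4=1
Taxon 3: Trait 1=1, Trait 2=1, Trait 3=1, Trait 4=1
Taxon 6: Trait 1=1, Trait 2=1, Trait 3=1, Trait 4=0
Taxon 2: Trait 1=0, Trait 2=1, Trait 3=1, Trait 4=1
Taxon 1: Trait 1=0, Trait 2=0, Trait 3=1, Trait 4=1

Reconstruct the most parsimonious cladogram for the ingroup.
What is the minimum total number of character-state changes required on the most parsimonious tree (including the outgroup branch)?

Character polarity is set by the outgroup: the derived state is whichever differs from the outgroup's state, so for Trait 4 the derived state is '0', and for the remaining characters it is '1'.
Only Taxon 3, Taxon 6, and Taxon 7 show the derived state '1' for Trait 1, supporting them as a clade.
Trait 2: derived state '1' in Taxon 2, Taxon 3, Taxon 6, and Taxon 7 only — synapomorphy for {Taxon 2, Taxon 3, Taxon 6, Taxon 7}.
Only Taxon 1, Taxon 2, Taxon 3, Taxon 6, and Taxon 7 show the derived state '1' for Trait 3, supporting them as a clade.
Trait 4 (derived state '0') is shared by Taxon 6 and Taxon 7 — a synapomorphy uniting that clade.
Most parsimonious ingroup topology: (((((Taxon 7,Taxon 6),Taxon 3),Taxon 2),Taxon 1),Taxon 9).
Changes per character on this tree: Trait 1: 1; Trait 2: 1; Trait 3: 1; Trait 4: 1.
Total = 4.

4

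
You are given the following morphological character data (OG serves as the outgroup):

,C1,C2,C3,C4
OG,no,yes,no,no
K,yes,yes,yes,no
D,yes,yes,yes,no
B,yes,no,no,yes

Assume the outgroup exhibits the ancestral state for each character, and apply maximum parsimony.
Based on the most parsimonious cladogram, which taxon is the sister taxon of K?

D

Character polarity is set by the outgroup: the derived state is whichever differs from the outgroup's state, so for C2 the derived state is 'no', and for the remaining characters it is 'yes'.
C1 (derived state 'yes') is shared by all ingroup taxa — unites the whole ingroup.
C2: derived state 'no' in B only — an autapomorphy, so it tells us nothing about relationships among taxa.
Only D and K show the derived state 'yes' for C3, supporting them as a clade.
C4 (derived state 'yes') is unique to B (autapomorphy; uninformative for grouping).
Most parsimonious ingroup topology: ((K,D),B).
K and D form a cherry on this tree, so they are sister taxa.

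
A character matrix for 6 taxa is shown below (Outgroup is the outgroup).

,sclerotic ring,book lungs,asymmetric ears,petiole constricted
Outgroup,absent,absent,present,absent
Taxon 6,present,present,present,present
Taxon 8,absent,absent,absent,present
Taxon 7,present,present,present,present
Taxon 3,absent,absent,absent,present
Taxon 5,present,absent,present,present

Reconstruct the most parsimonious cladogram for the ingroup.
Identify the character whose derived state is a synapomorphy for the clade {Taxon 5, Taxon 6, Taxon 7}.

Character polarity is set by the outgroup: the derived state is whichever differs from the outgroup's state, so for asymmetric ears the derived state is 'absent', and for the remaining characters it is 'present'.
Only Taxon 5, Taxon 6, and Taxon 7 show the derived state 'present' for sclerotic ring, supporting them as a clade.
book lungs (derived state 'present') is shared by Taxon 6 and Taxon 7 — a synapomorphy uniting that clade.
Only Taxon 3 and Taxon 8 show the derived state 'absent' for asymmetric ears, supporting them as a clade.
All ingroup taxa share the derived state 'present' for petiole constricted; it defines the ingroup but does not resolve relationships within it.
Most parsimonious ingroup topology: (((Taxon 6,Taxon 7),Taxon 5),(Taxon 8,Taxon 3)).
The clade {Taxon 5, Taxon 6, Taxon 7} is supported by sclerotic ring: its derived state 'present' occurs in exactly those taxa and in no other taxon (including the outgroup).

sclerotic ring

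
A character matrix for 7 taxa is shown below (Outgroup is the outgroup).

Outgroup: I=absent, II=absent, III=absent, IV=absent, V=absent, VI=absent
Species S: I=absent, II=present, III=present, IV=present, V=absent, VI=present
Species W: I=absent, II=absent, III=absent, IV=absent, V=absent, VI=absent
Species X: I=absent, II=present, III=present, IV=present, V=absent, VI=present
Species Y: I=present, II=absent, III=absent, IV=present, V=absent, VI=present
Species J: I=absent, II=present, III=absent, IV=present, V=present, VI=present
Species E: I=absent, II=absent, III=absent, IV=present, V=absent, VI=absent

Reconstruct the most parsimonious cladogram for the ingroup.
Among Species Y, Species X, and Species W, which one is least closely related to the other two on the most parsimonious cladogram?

The outgroup has state 'absent' for every character, so 'present' is the derived state throughout.
I (derived state 'present') is unique to Species Y (autapomorphy; uninformative for grouping).
II: derived state 'present' in Species J, Species S, and Species X only — synapomorphy for {Species J, Species S, Species X}.
III: derived state 'present' in Species S and Species X only — synapomorphy for {Species S, Species X}.
IV (derived state 'present') is shared by Species E, Species J, Species S, Species X, and Species Y — a synapomorphy uniting that clade.
V (derived state 'present') is unique to Species J (autapomorphy; uninformative for grouping).
VI (derived state 'present') is shared by Species J, Species S, Species X, and Species Y — a synapomorphy uniting that clade.
Most parsimonious ingroup topology: (((((Species S,Species X),Species J),Species Y),Species E),Species W).
Species Y and Species X share a more recent common ancestor with each other than either does with Species W, so Species W is the least closely related of the three.

Species W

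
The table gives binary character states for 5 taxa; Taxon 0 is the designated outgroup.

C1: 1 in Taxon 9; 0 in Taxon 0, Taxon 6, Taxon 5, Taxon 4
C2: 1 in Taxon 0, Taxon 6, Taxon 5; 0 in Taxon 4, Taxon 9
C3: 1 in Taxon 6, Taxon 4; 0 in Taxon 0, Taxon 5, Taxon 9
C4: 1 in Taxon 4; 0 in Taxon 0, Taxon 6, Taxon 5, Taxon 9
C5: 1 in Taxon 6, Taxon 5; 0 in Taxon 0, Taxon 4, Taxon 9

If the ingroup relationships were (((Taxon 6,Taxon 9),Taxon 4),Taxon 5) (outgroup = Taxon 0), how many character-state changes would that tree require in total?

Map each character onto (((Taxon 6,Taxon 9),Taxon 4),Taxon 5) (rooted by Taxon 0) and count the minimum state changes it requires (Fitch parsimony):
C1: 1; C2: 2; C3: 2; C4: 1; C5: 2.
Total tree length = 8.

8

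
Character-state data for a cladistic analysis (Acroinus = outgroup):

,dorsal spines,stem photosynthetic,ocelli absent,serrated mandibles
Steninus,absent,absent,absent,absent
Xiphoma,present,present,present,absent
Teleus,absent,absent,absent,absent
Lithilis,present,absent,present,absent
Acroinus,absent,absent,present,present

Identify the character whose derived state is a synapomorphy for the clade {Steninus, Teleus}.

Character polarity is set by the outgroup: the derived state is whichever differs from the outgroup's state, so for ocelli absent, serrated mandibles the derived state is 'absent', and for the remaining characters it is 'present'.
dorsal spines: derived state 'present' in Lithilis and Xiphoma only — synapomorphy for {Lithilis, Xiphoma}.
stem photosynthetic: derived state 'present' in Xiphoma only — an autapomorphy, so it tells us nothing about relationships among taxa.
ocelli absent: derived state 'absent' in Steninus and Teleus only — synapomorphy for {Steninus, Teleus}.
All ingroup taxa share the derived state 'absent' for serrated mandibles; it defines the ingroup but does not resolve relationships within it.
Most parsimonious ingroup topology: ((Xiphoma,Lithilis),(Teleus,Steninus)).
The clade {Steninus, Teleus} is supported by ocelli absent: its derived state 'absent' occurs in exactly those taxa and in no other taxon (including the outgroup).

ocelli absent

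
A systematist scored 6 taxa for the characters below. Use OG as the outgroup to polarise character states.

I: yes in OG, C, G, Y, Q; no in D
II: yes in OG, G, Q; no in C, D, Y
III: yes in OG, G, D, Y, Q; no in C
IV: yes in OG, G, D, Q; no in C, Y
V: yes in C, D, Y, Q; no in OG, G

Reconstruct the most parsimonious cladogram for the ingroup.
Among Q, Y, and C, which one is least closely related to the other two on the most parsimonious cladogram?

Q

Character polarity is set by the outgroup: the derived state is whichever differs from the outgroup's state, so for I, II, III, IV the derived state is 'no', and for the remaining characters it is 'yes'.
I (derived state 'no') is unique to D (autapomorphy; uninformative for grouping).
II: derived state 'no' in C, D, and Y only — synapomorphy for {C, D, Y}.
III (derived state 'no') is unique to C (autapomorphy; uninformative for grouping).
IV (derived state 'no') is shared by C and Y — a synapomorphy uniting that clade.
V: derived state 'yes' in C, D, Q, and Y only — synapomorphy for {C, D, Q, Y}.
Most parsimonious ingroup topology: ((((C,Y),D),Q),G).
Y and C share a more recent common ancestor with each other than either does with Q, so Q is the least closely related of the three.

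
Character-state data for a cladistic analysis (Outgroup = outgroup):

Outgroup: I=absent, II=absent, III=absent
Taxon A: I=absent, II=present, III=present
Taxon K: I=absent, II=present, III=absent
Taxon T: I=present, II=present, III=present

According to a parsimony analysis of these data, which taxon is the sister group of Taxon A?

Taxon T

The outgroup has state 'absent' for every character, so 'present' is the derived state throughout.
I: derived state 'present' in Taxon T only — an autapomorphy, so it tells us nothing about relationships among taxa.
All ingroup taxa share the derived state 'present' for II; it defines the ingroup but does not resolve relationships within it.
Only Taxon A and Taxon T show the derived state 'present' for III, supporting them as a clade.
Most parsimonious ingroup topology: ((Taxon A,Taxon T),Taxon K).
Taxon A and Taxon T form a cherry on this tree, so they are sister taxa.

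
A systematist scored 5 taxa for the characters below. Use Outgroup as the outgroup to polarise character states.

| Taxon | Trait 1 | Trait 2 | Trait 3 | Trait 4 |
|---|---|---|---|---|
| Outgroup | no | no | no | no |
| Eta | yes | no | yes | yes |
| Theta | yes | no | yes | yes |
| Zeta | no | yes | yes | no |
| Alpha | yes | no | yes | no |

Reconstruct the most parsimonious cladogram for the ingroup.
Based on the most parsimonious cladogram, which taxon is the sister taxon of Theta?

Eta

The outgroup has state 'no' for every character, so 'yes' is the derived state throughout.
Only Alpha, Eta, and Theta show the derived state 'yes' for Trait 1, supporting them as a clade.
Trait 2 (derived state 'yes') is unique to Zeta (autapomorphy; uninformative for grouping).
Trait 3 (derived state 'yes') is shared by all ingroup taxa — unites the whole ingroup.
Only Eta and Theta show the derived state 'yes' for Trait 4, supporting them as a clade.
Most parsimonious ingroup topology: (((Eta,Theta),Alpha),Zeta).
Theta and Eta form a cherry on this tree, so they are sister taxa.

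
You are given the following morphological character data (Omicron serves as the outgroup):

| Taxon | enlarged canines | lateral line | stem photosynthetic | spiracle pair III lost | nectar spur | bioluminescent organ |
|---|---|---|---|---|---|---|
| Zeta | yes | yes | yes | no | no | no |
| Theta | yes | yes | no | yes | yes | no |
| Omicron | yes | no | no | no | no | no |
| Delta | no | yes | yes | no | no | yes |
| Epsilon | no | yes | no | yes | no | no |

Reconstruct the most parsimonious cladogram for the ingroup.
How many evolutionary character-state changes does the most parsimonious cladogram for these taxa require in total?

Character polarity is set by the outgroup: the derived state is whichever differs from the outgroup's state, so for enlarged canines the derived state is 'no', and for the remaining characters it is 'yes'.
enlarged canines groups Delta and Epsilon, which is incompatible with the clades supported by the remaining characters; treating it as convergent (homoplasy) costs fewer steps than any alternative tree.
All ingroup taxa share the derived state 'yes' for lateral line; it defines the ingroup but does not resolve relationships within it.
stem photosynthetic: derived state 'yes' in Delta and Zeta only — synapomorphy for {Delta, Zeta}.
spiracle pair III lost (derived state 'yes') is shared by Epsilon and Theta — a synapomorphy uniting that clade.
nectar spur: derived state 'yes' in Theta only — an autapomorphy, so it tells us nothing about relationships among taxa.
bioluminescent organ (derived state 'yes') is unique to Delta (autapomorphy; uninformative for grouping).
Most parsimonious ingroup topology: ((Delta,Zeta),(Theta,Epsilon)).
Changes per character on this tree: enlarged canines: 2; lateral line: 1; stem photosynthetic: 1; spiracle pair III lost: 1; nectar spur: 1; bioluminescent organ: 1.
Total = 7.

7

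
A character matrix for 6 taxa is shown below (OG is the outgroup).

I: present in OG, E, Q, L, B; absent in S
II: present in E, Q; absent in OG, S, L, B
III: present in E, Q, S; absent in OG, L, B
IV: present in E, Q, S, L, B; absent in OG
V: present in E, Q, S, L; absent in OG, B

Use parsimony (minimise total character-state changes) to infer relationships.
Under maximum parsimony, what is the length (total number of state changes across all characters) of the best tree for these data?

Character polarity is set by the outgroup: the derived state is whichever differs from the outgroup's state, so for I the derived state is 'absent', and for the remaining characters it is 'present'.
I (derived state 'absent') is unique to S (autapomorphy; uninformative for grouping).
II: derived state 'present' in E and Q only — synapomorphy for {E, Q}.
III: derived state 'present' in E, Q, and S only — synapomorphy for {E, Q, S}.
All ingroup taxa share the derived state 'present' for IV; it defines the ingroup but does not resolve relationships within it.
V (derived state 'present') is shared by E, L, Q, and S — a synapomorphy uniting that clade.
Most parsimonious ingroup topology: ((((E,Q),S),L),B).
Changes per character on this tree: I: 1; II: 1; III: 1; IV: 1; V: 1.
Total = 5.

5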